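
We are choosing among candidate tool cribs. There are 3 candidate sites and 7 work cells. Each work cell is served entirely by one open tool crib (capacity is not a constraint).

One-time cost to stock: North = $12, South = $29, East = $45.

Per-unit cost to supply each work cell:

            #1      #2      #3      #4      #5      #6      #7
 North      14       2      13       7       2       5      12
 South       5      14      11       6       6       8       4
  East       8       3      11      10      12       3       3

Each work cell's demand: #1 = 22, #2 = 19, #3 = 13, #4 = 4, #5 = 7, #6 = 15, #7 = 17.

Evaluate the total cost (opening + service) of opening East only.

Total cost: 641

Each work cell is assigned to its cheapest site among the open ones.
{East}: #1→East 8·22=176, #2→East 3·19=57, #3→East 11·13=143, #4→East 10·4=40, #5→East 12·7=84, #6→East 3·15=45, #7→East 3·17=51. Service 596; fixed 45; total 641.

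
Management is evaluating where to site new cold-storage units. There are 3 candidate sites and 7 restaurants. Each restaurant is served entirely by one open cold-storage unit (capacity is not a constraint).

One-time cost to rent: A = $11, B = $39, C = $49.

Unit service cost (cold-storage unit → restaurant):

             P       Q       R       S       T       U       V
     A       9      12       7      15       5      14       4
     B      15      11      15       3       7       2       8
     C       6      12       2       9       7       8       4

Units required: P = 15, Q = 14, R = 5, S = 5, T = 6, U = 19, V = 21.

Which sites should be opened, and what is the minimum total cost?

For any fixed open set, each restaurant goes to its cheapest open site; total = fixed + service.
{A, B, C}: P→C 6·15=90, Q→B 11·14=154, R→C 2·5=10, S→B 3·5=15, T→A 5·6=30, U→B 2·19=38, V→A 4·21=84. Service 421; fixed 99; total 520.
{B, C}: service 433 + fixed 88 = 521
{A, B}: P→A 9·15=135, Q→B 11·14=154, R→A 7·5=35, S→B 3·5=15, T→A 5·6=30, U→B 2·19=38, V→A 4·21=84. Service 491; fixed 50; total 541.
{A}: service 793 + fixed 11 = 804
No other subset beats 520.

Open A, B and C; minimum total cost 520.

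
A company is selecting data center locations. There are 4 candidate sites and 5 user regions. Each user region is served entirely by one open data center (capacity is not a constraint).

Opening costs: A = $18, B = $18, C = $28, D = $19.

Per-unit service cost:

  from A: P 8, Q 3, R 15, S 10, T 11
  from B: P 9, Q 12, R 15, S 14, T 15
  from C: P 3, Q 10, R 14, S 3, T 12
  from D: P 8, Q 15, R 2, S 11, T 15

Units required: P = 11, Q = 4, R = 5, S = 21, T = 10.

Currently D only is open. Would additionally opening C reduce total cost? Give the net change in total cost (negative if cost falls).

Current service cost with {D}: 539.
Adding C: each user region re-picks its cheapest; new service cost 266, saving 273.
Extra fixed cost: 28. Net change = 28 − 273 = -245.
(Totals: 558 → 313.)

Yes — net change −245 (cost falls by 245).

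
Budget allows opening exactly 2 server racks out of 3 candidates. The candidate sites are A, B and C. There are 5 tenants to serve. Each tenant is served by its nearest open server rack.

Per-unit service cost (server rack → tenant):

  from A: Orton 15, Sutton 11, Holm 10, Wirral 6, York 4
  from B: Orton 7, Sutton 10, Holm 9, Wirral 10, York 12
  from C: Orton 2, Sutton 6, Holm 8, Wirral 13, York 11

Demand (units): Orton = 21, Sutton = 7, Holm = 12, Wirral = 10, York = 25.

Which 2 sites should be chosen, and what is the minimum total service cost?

With exactly 2 open, each tenant uses its cheapest among the chosen.
{A, C}: Orton→C 2·21=42, Sutton→C 6·7=42, Holm→C 8·12=96, Wirral→A 6·10=60, York→A 4·25=100. Service cost 340.
{A, B}: service cost 485
{B, C}: service cost 555
Among all 3 size-2 choices, {A, C} is lowest.

Choose A and C; total service cost 340.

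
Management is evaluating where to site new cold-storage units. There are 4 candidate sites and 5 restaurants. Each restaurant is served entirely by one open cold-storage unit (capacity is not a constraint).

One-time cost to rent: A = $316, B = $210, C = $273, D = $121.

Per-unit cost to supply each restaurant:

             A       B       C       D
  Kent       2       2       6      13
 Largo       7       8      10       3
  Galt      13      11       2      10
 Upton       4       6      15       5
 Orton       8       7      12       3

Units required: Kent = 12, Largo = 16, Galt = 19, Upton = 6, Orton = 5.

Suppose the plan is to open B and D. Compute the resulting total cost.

Each restaurant is assigned to its cheapest site among the open ones.
{B, D}: Kent→B 2·12=24, Largo→D 3·16=48, Galt→D 10·19=190, Upton→D 5·6=30, Orton→D 3·5=15. Service 307; fixed 331; total 638.

Total cost: 638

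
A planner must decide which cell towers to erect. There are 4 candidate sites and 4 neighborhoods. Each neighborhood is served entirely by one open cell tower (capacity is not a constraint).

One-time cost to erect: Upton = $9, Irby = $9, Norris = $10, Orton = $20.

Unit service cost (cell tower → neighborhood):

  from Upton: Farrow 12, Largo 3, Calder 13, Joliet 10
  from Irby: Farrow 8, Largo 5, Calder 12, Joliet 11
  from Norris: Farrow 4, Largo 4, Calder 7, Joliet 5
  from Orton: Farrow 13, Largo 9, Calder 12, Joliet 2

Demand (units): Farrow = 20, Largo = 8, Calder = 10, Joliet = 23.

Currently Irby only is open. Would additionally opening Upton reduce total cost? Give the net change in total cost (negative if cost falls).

Yes — net change −30 (cost falls by 30).

Current service cost with {Irby}: 573.
Adding Upton: each neighborhood re-picks its cheapest; new service cost 534, saving 39.
Extra fixed cost: 9. Net change = 9 − 39 = -30.
(Totals: 582 → 552.)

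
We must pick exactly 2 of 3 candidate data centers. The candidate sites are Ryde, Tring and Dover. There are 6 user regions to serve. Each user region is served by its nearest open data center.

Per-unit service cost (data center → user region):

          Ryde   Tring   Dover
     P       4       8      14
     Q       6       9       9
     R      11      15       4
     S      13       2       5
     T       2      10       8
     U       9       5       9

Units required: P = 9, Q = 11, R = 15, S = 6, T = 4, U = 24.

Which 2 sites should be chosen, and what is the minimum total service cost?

Choose Tring and Dover; total service cost 395.

With exactly 2 open, each user region uses its cheapest among the chosen.
{Tring, Dover}: P→Tring 8·9=72, Q→Tring 9·11=99, R→Dover 4·15=60, S→Tring 2·6=12, T→Dover 8·4=32, U→Tring 5·24=120. Service cost 395.
{Ryde, Tring}: service cost 407
{Ryde, Dover}: service cost 416
Among all 3 size-2 choices, {Tring, Dover} is lowest.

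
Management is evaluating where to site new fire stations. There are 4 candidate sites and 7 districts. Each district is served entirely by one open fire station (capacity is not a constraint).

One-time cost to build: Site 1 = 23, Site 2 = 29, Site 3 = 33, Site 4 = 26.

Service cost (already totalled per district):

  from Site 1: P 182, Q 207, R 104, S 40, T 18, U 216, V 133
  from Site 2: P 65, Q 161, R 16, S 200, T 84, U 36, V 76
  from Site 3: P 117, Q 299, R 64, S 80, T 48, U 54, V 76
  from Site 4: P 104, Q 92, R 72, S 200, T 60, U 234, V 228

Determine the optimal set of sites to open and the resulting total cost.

Open Site 1, Site 2 and Site 4; minimum total cost 421.

For any fixed open set, each district goes to its cheapest open site; total = fixed + service.
{Site 1, Site 2, Site 4}: P→Site 2 65, Q→Site 4 92, R→Site 2 16, S→Site 1 40, T→Site 1 18, U→Site 2 36, V→Site 2 76. Service 343; fixed 78; total 421.
{Site 1, Site 2, Site 3, Site 4}: P→Site 2 65, Q→Site 4 92, R→Site 2 16, S→Site 1 40, T→Site 1 18, U→Site 2 36, V→Site 2 76. Service 343; fixed 111; total 454.
{Site 1, Site 2}: P→Site 2 65, Q→Site 2 161, R→Site 2 16, S→Site 1 40, T→Site 1 18, U→Site 2 36, V→Site 2 76. Service 412; fixed 52; total 464.
{Site 1}: service 900 + fixed 23 = 923
No other subset beats 421.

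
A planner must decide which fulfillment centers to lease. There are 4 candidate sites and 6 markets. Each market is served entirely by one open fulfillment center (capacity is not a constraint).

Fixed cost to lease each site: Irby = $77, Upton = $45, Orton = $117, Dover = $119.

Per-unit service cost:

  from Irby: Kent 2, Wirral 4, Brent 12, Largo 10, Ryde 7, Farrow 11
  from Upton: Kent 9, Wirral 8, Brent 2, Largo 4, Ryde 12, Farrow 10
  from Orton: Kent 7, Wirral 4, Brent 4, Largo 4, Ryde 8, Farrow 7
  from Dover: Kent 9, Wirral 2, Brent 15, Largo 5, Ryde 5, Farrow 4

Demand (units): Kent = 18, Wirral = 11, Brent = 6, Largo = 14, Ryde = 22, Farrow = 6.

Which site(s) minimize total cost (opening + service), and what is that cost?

Open Irby and Upton; minimum total cost 484.

For any fixed open set, each market goes to its cheapest open site; total = fixed + service.
{Irby, Upton}: Kent→Irby 2·18=36, Wirral→Irby 4·11=44, Brent→Upton 2·6=12, Largo→Upton 4·14=56, Ryde→Irby 7·22=154, Farrow→Upton 10·6=60. Service 362; fixed 122; total 484.
{Irby, Upton, Dover}: service 260 + fixed 241 = 501
{Irby, Dover}: Kent→Irby 2·18=36, Wirral→Dover 2·11=22, Brent→Irby 12·6=72, Largo→Dover 5·14=70, Ryde→Dover 5·22=110, Farrow→Dover 4·6=24. Service 334; fixed 196; total 530.
{Irby, Upton, Orton, Dover}: service 260 + fixed 358 = 618
(All 15 nonempty subsets were checked; Irby and Upton is lowest.)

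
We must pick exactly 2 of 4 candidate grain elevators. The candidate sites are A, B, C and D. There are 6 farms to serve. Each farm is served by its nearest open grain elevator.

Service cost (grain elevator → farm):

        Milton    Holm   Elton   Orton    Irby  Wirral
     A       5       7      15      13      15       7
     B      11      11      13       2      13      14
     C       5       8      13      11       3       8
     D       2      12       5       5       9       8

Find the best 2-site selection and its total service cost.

With exactly 2 open, each farm uses its cheapest among the chosen.
{C, D}: Milton→D 2, Holm→C 8, Elton→D 5, Orton→D 5, Irby→C 3, Wirral→C 8. Service cost 31.
{A, D}: service cost 35
{B, D}: service cost 37
Among all 6 size-2 choices, {C, D} is lowest.

Choose C and D; total service cost 31.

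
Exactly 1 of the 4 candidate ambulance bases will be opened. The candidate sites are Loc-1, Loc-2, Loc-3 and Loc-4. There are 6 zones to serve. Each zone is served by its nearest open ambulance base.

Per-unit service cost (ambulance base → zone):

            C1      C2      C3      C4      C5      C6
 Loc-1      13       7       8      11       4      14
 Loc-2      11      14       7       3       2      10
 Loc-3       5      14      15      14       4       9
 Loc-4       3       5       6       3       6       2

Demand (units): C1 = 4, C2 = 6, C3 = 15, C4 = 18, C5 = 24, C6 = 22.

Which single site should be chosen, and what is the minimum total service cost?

Choose Loc-4 only; total service cost 374.

With exactly 1 open, each zone uses its cheapest among the chosen.
{Loc-4}: C1→Loc-4 3·4=12, C2→Loc-4 5·6=30, C3→Loc-4 6·15=90, C4→Loc-4 3·18=54, C5→Loc-4 6·24=144, C6→Loc-4 2·22=44. Service cost 374.
{Loc-2}: service cost 555
{Loc-1}: service cost 816
Among all 4 size-1 choices, {Loc-4} is lowest.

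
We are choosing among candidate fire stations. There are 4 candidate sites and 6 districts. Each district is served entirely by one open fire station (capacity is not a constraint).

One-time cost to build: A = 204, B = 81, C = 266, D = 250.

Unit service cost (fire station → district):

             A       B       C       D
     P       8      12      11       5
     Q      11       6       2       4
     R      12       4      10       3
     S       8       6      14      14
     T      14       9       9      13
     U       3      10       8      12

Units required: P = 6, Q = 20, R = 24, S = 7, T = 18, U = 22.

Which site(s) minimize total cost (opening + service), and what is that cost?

For any fixed open set, each district goes to its cheapest open site; total = fixed + service.
{B}: P→B 12·6=72, Q→B 6·20=120, R→B 4·24=96, S→B 6·7=42, T→B 9·18=162, U→B 10·22=220. Service 712; fixed 81; total 793.
{A, B}: service 534 + fixed 285 = 819
{B, C}: service 582 + fixed 347 = 929
{A, B, C, D}: service 412 + fixed 801 = 1213
No other subset beats 793.

Open B only; minimum total cost 793.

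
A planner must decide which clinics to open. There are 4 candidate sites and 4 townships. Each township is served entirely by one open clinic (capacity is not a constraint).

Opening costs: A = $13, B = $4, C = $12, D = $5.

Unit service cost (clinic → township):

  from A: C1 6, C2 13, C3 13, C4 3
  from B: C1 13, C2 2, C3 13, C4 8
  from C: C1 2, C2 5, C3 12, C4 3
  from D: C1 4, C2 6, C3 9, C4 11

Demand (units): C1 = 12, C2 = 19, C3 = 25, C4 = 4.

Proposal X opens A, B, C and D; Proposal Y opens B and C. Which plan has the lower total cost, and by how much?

Proposal X is cheaper by 57.

Proposal X: {A, B, C, D}: C1→C 2·12=24, C2→B 2·19=38, C3→D 9·25=225, C4→A 3·4=12. Service 299; fixed 34; total 333.
Proposal Y: {B, C}: C1→C 2·12=24, C2→B 2·19=38, C3→C 12·25=300, C4→C 3·4=12. Service 374; fixed 16; total 390.
Difference: |333 − 390| = 57.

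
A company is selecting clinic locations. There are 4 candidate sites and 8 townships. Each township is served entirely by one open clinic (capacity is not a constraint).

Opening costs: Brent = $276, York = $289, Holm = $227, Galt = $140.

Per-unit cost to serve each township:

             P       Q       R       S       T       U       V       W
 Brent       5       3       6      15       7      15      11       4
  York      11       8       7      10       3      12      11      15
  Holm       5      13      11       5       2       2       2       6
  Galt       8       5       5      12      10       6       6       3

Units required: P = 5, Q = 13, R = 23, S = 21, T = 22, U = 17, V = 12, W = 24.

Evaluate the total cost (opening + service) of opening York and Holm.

Each township is assigned to its cheapest site among the open ones.
{York, Holm}: P→Holm 5·5=25, Q→York 8·13=104, R→York 7·23=161, S→Holm 5·21=105, T→Holm 2·22=44, U→Holm 2·17=34, V→Holm 2·12=24, W→Holm 6·24=144. Service 641; fixed 516; total 1157.

Total cost: 1157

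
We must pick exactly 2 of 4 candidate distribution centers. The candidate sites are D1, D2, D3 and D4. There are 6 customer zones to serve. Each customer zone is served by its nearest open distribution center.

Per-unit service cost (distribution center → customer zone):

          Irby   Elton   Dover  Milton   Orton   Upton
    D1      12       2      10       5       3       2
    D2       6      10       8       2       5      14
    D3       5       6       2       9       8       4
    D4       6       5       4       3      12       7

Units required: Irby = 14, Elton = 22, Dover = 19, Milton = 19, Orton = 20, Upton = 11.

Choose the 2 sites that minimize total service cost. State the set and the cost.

Choose D1 and D3; total service cost 329.

With exactly 2 open, each customer zone uses its cheapest among the chosen.
{D1, D3}: Irby→D3 5·14=70, Elton→D1 2·22=44, Dover→D3 2·19=38, Milton→D1 5·19=95, Orton→D1 3·20=60, Upton→D1 2·11=22. Service cost 329.
{D1, D4}: service cost 343
{D1, D2}: service cost 400
Among all 6 size-2 choices, {D1, D3} is lowest.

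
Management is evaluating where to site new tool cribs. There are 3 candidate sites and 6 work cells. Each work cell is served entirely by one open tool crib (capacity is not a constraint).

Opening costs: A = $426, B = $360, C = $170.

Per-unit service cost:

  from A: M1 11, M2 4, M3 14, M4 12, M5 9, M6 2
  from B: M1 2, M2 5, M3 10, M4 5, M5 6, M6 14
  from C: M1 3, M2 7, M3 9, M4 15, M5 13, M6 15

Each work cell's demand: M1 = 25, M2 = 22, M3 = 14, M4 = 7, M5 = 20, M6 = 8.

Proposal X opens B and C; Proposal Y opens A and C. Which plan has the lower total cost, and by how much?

Proposal X: {B, C}: M1→B 2·25=50, M2→B 5·22=110, M3→C 9·14=126, M4→B 5·7=35, M5→B 6·20=120, M6→B 14·8=112. Service 553; fixed 530; total 1083.
Proposal Y: {A, C}: M1→C 3·25=75, M2→A 4·22=88, M3→C 9·14=126, M4→A 12·7=84, M5→A 9·20=180, M6→A 2·8=16. Service 569; fixed 596; total 1165.
Difference: |1083 − 1165| = 82.

Proposal X is cheaper by 82.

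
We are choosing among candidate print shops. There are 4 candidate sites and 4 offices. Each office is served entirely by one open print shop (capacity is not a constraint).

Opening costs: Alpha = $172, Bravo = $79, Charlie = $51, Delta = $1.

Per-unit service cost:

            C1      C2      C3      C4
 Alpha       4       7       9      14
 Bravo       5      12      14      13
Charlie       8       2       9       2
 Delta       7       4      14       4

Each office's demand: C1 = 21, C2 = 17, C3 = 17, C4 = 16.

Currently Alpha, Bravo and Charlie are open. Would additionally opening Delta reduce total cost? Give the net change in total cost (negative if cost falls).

Current service cost with {Alpha, Bravo, Charlie}: 303.
Adding Delta: each office re-picks its cheapest; new service cost 303, saving 0.
Extra fixed cost: 1. Net change = 1 − 0 = 1.
(Totals: 605 → 606.)

No — net change +1 (cost rises by 1).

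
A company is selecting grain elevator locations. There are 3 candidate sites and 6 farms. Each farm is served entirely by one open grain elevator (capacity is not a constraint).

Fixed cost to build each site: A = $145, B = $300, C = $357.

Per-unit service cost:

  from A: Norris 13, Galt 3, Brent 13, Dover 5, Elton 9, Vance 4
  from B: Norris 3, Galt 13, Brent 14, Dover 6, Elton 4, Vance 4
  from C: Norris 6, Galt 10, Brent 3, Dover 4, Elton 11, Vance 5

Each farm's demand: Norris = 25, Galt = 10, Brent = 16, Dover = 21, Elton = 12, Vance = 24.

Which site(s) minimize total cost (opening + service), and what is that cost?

For any fixed open set, each farm goes to its cheapest open site; total = fixed + service.
{C}: Norris→C 6·25=150, Galt→C 10·10=100, Brent→C 3·16=48, Dover→C 4·21=84, Elton→C 11·12=132, Vance→C 5·24=120. Service 634; fixed 357; total 991.
{B}: Norris→B 3·25=75, Galt→B 13·10=130, Brent→B 14·16=224, Dover→B 6·21=126, Elton→B 4·12=48, Vance→B 4·24=96. Service 699; fixed 300; total 999.
{A, B}: Norris→B 3·25=75, Galt→A 3·10=30, Brent→A 13·16=208, Dover→A 5·21=105, Elton→B 4·12=48, Vance→A 4·24=96. Service 562; fixed 445; total 1007.
{A, B, C}: service 381 + fixed 802 = 1183
(All 7 nonempty subsets were checked; C only is lowest.)

Open C only; minimum total cost 991.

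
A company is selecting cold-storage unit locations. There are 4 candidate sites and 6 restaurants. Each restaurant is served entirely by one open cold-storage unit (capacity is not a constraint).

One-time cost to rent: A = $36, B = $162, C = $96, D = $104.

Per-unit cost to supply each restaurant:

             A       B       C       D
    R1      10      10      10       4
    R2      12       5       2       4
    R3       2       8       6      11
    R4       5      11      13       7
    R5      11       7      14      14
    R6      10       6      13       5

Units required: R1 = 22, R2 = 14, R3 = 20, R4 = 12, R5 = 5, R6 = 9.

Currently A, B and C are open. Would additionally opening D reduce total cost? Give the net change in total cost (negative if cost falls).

Current service cost with {A, B, C}: 437.
Adding D: each restaurant re-picks its cheapest; new service cost 296, saving 141.
Extra fixed cost: 104. Net change = 104 − 141 = -37.
(Totals: 731 → 694.)

Yes — net change −37 (cost falls by 37).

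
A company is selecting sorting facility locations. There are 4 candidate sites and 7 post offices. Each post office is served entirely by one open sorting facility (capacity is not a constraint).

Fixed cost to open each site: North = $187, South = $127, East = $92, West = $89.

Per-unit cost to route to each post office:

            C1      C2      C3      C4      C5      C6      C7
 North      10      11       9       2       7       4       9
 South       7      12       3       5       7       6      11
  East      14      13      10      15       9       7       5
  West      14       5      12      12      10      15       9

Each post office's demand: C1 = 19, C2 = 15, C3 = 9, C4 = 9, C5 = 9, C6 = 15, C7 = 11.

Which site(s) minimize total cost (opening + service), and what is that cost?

For any fixed open set, each post office goes to its cheapest open site; total = fixed + service.
{South, West}: C1→South 7·19=133, C2→West 5·15=75, C3→South 3·9=27, C4→South 5·9=45, C5→South 7·9=63, C6→South 6·15=90, C7→West 9·11=99. Service 532; fixed 216; total 748.
{South}: C1→South 7·19=133, C2→South 12·15=180, C3→South 3·9=27, C4→South 5·9=45, C5→South 7·9=63, C6→South 6·15=90, C7→South 11·11=121. Service 659; fixed 127; total 786.
{South, East, West}: service 488 + fixed 308 = 796
{North, South, East, West}: C1→South 7·19=133, C2→West 5·15=75, C3→South 3·9=27, C4→North 2·9=18, C5→North 7·9=63, C6→North 4·15=60, C7→East 5·11=55. Service 431; fixed 495; total 926.
No other subset beats 748.

Open South and West; minimum total cost 748.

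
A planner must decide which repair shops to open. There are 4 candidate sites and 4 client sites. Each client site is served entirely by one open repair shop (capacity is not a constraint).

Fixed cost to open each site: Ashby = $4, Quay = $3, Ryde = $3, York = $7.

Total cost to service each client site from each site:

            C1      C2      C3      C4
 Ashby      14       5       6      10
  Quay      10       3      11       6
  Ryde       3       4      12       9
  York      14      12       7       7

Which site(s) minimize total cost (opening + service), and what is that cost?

For any fixed open set, each client site goes to its cheapest open site; total = fixed + service.
{Ashby, Quay, Ryde}: C1→Ryde 3, C2→Quay 3, C3→Ashby 6, C4→Quay 6. Service 18; fixed 10; total 28.
{Ashby, Ryde}: service 22 + fixed 7 = 29
{Quay, Ryde}: C1→Ryde 3, C2→Quay 3, C3→Quay 11, C4→Quay 6. Service 23; fixed 6; total 29.
{Ashby, Quay, Ryde, York}: service 18 + fixed 17 = 35
No other subset beats 28.

Open Ashby, Quay and Ryde; minimum total cost 28.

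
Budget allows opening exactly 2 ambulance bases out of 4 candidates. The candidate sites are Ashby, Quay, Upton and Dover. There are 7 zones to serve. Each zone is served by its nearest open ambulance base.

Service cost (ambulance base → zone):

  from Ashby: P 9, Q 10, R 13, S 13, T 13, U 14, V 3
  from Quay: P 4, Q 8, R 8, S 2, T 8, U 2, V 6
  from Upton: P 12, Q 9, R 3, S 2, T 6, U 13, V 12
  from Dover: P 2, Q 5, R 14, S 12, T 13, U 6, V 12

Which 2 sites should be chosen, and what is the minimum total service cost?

With exactly 2 open, each zone uses its cheapest among the chosen.
{Quay, Upton}: P→Quay 4, Q→Quay 8, R→Upton 3, S→Quay 2, T→Upton 6, U→Quay 2, V→Quay 6. Service cost 31.
{Quay, Dover}: service cost 33
{Ashby, Quay}: service cost 35
Among all 6 size-2 choices, {Quay, Upton} is lowest.

Choose Quay and Upton; total service cost 31.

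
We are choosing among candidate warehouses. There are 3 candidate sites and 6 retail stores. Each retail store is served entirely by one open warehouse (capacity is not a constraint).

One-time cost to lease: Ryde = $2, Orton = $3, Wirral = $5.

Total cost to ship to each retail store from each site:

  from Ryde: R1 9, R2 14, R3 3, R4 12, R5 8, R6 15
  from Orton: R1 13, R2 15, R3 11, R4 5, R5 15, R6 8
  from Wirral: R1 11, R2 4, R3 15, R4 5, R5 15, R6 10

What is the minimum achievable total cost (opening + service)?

Minimum total cost: 46

For any fixed open set, each retail store goes to its cheapest open site; total = fixed + service.
{Ryde, Wirral}: R1→Ryde 9, R2→Wirral 4, R3→Ryde 3, R4→Wirral 5, R5→Ryde 8, R6→Wirral 10. Service 39; fixed 7; total 46.
{Ryde, Orton, Wirral}: service 37 + fixed 10 = 47
{Ryde, Orton}: R1→Ryde 9, R2→Ryde 14, R3→Ryde 3, R4→Orton 5, R5→Ryde 8, R6→Orton 8. Service 47; fixed 5; total 52.
{Ryde}: service 61 + fixed 2 = 63
No other subset beats 46.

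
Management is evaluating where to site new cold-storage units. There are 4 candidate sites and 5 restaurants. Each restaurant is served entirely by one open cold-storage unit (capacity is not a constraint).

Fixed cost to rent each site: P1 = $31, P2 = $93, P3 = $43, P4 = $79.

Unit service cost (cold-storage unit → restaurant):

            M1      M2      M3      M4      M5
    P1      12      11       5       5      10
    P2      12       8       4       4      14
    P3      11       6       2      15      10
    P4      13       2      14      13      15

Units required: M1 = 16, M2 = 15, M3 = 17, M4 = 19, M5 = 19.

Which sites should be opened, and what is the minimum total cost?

Open P1 and P3; minimum total cost 659.

For any fixed open set, each restaurant goes to its cheapest open site; total = fixed + service.
{P1, P3}: M1→P3 11·16=176, M2→P3 6·15=90, M3→P3 2·17=34, M4→P1 5·19=95, M5→P1 10·19=190. Service 585; fixed 74; total 659.
{P1, P3, P4}: M1→P3 11·16=176, M2→P4 2·15=30, M3→P3 2·17=34, M4→P1 5·19=95, M5→P1 10·19=190. Service 525; fixed 153; total 678.
{P1, P4}: service 592 + fixed 110 = 702
{P1, P2, P3, P4}: service 506 + fixed 246 = 752
No other subset beats 659.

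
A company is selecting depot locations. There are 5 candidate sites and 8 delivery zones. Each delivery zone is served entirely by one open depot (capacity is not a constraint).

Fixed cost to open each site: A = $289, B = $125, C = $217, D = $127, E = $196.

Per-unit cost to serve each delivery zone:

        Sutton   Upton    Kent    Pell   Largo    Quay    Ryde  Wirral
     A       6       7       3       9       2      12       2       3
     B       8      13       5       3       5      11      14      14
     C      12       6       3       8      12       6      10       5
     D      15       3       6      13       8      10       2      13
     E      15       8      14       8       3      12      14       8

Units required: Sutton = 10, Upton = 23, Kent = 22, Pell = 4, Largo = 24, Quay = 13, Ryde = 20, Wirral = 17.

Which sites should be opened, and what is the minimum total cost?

For any fixed open set, each delivery zone goes to its cheapest open site; total = fixed + service.
{A}: Sutton→A 6·10=60, Upton→A 7·23=161, Kent→A 3·22=66, Pell→A 9·4=36, Largo→A 2·24=48, Quay→A 12·13=156, Ryde→A 2·20=40, Wirral→A 3·17=51. Service 618; fixed 289; total 907.
{A, D}: service 500 + fixed 416 = 916
{A, B}: service 581 + fixed 414 = 995
{A, B, C, D, E}: service 424 + fixed 954 = 1378
No other subset beats 907.

Open A only; minimum total cost 907.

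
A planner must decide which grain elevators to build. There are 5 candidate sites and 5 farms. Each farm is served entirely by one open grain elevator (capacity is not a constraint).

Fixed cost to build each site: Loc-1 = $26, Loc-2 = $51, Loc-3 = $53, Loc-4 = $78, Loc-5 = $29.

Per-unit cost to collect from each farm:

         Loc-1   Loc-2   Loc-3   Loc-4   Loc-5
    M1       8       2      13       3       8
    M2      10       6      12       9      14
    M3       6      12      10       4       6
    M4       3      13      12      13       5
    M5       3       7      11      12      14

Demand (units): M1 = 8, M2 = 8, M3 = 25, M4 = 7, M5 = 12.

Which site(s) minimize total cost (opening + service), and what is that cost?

For any fixed open set, each farm goes to its cheapest open site; total = fixed + service.
{Loc-1, Loc-2}: M1→Loc-2 2·8=16, M2→Loc-2 6·8=48, M3→Loc-1 6·25=150, M4→Loc-1 3·7=21, M5→Loc-1 3·12=36. Service 271; fixed 77; total 348.
{Loc-1, Loc-4}: service 253 + fixed 104 = 357
{Loc-1, Loc-2, Loc-4}: M1→Loc-2 2·8=16, M2→Loc-2 6·8=48, M3→Loc-4 4·25=100, M4→Loc-1 3·7=21, M5→Loc-1 3·12=36. Service 221; fixed 155; total 376.
{Loc-1, Loc-2, Loc-3, Loc-4, Loc-5}: M1→Loc-2 2·8=16, M2→Loc-2 6·8=48, M3→Loc-4 4·25=100, M4→Loc-1 3·7=21, M5→Loc-1 3·12=36. Service 221; fixed 237; total 458.
No other subset beats 348.

Open Loc-1 and Loc-2; minimum total cost 348.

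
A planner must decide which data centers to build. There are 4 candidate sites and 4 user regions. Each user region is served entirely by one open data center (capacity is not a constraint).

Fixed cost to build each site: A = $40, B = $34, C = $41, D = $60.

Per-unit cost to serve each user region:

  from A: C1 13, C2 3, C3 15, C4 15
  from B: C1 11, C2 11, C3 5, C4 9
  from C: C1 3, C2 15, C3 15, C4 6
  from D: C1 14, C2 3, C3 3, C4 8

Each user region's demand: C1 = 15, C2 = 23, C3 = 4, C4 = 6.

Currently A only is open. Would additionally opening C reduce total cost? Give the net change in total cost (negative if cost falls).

Current service cost with {A}: 414.
Adding C: each user region re-picks its cheapest; new service cost 210, saving 204.
Extra fixed cost: 41. Net change = 41 − 204 = -163.
(Totals: 454 → 291.)

Yes — net change −163 (cost falls by 163).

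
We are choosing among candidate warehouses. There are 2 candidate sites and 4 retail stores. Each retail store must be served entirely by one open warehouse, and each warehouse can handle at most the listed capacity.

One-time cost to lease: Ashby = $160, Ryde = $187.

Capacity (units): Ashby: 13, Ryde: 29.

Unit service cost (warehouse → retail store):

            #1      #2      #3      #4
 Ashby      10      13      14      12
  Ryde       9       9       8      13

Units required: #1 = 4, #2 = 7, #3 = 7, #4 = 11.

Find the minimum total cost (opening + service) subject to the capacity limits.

Minimum total cost: 485

Open {Ryde}: #1→Ryde 9·4=36, #2→Ryde 9·7=63, #3→Ryde 8·7=56, #4→Ryde 13·11=143.
Loads: Ryde carries 29/29. Service 298; fixed 187; total 485.
Next best feasible plan costs 634.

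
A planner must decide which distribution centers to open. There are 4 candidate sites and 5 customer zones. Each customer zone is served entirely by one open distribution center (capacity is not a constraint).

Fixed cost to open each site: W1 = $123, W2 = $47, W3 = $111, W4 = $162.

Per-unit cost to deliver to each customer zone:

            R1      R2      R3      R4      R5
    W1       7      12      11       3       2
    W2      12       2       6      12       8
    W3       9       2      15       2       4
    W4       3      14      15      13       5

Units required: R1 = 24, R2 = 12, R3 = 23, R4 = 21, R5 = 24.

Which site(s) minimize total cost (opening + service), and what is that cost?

Open W1 and W2; minimum total cost 611.

For any fixed open set, each customer zone goes to its cheapest open site; total = fixed + service.
{W1, W2}: R1→W1 7·24=168, R2→W2 2·12=24, R3→W2 6·23=138, R4→W1 3·21=63, R5→W1 2·24=48. Service 441; fixed 170; total 611.
{W2, W3}: service 516 + fixed 158 = 674
{W1, W2, W4}: R1→W4 3·24=72, R2→W2 2·12=24, R3→W2 6·23=138, R4→W1 3·21=63, R5→W1 2·24=48. Service 345; fixed 332; total 677.
{W1, W2, W3, W4}: service 324 + fixed 443 = 767
(All 15 nonempty subsets were checked; W1 and W2 is lowest.)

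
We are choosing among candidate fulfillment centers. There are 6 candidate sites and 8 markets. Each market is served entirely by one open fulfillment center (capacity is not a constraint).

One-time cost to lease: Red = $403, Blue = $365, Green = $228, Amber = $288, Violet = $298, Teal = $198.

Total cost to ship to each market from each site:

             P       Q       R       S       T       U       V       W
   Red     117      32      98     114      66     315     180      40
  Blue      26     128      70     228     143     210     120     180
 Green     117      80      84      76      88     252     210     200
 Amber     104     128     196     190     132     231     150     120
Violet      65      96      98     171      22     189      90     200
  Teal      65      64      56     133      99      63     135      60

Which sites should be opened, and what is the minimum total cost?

Open Teal only; minimum total cost 873.

For any fixed open set, each market goes to its cheapest open site; total = fixed + service.
{Teal}: P→Teal 65, Q→Teal 64, R→Teal 56, S→Teal 133, T→Teal 99, U→Teal 63, V→Teal 135, W→Teal 60. Service 675; fixed 198; total 873.
{Green, Teal}: service 607 + fixed 426 = 1033
{Violet, Teal}: service 553 + fixed 496 = 1049
{Red, Blue, Green, Amber, Violet, Teal}: service 405 + fixed 1780 = 2185
No other subset beats 873.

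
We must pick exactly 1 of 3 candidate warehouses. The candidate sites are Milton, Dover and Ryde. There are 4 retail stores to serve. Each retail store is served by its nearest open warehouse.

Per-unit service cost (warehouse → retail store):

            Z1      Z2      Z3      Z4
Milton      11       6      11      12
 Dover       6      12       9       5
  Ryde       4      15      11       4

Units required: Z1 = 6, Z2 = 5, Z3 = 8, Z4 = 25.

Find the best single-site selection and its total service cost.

With exactly 1 open, each retail store uses its cheapest among the chosen.
{Ryde}: Z1→Ryde 4·6=24, Z2→Ryde 15·5=75, Z3→Ryde 11·8=88, Z4→Ryde 4·25=100. Service cost 287.
{Dover}: service cost 293
{Milton}: service cost 484
Among all 3 size-1 choices, {Ryde} is lowest.

Choose Ryde only; total service cost 287.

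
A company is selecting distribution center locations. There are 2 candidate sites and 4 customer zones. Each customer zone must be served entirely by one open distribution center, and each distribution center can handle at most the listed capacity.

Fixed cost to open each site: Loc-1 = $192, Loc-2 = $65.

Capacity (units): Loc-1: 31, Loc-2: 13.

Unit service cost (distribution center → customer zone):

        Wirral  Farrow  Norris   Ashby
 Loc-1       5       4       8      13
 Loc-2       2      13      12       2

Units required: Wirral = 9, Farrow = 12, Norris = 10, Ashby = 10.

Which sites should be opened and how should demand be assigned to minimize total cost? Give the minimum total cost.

Minimum total cost: 450

Open {Loc-1, Loc-2}: Wirral→Loc-1 5·9=45, Farrow→Loc-1 4·12=48, Norris→Loc-1 8·10=80, Ashby→Loc-2 2·10=20.
Loads: Loc-1 carries 31/31, Loc-2 carries 10/13. Service 193; fixed 257; total 450.
Next best feasible plan costs 600.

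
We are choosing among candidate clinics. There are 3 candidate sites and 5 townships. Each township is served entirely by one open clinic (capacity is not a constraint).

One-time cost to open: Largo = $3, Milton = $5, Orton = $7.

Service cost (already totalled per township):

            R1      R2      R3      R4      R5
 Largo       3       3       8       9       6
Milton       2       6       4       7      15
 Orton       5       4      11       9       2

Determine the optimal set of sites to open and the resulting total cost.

For any fixed open set, each township goes to its cheapest open site; total = fixed + service.
{Largo, Milton}: R1→Milton 2, R2→Largo 3, R3→Milton 4, R4→Milton 7, R5→Largo 6. Service 22; fixed 8; total 30.
{Milton, Orton}: service 19 + fixed 12 = 31
{Largo}: service 29 + fixed 3 = 32
{Largo, Milton, Orton}: R1→Milton 2, R2→Largo 3, R3→Milton 4, R4→Milton 7, R5→Orton 2. Service 18; fixed 15; total 33.
No other subset beats 30.

Open Largo and Milton; minimum total cost 30.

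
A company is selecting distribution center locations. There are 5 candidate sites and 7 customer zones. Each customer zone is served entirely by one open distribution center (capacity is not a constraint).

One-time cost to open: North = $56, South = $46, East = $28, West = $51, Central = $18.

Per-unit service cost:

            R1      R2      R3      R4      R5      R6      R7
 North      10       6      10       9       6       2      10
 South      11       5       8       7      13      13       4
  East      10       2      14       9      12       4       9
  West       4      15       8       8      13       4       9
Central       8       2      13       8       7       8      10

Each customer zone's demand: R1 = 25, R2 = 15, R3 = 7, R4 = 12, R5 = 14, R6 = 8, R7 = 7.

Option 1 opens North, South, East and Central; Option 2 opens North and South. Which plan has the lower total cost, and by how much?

Option 1 is cheaper by 49.

Option 1: {North, South, East, Central}: R1→Central 8·25=200, R2→East 2·15=30, R3→South 8·7=56, R4→South 7·12=84, R5→North 6·14=84, R6→North 2·8=16, R7→South 4·7=28. Service 498; fixed 148; total 646.
Option 2: {North, South}: R1→North 10·25=250, R2→South 5·15=75, R3→South 8·7=56, R4→South 7·12=84, R5→North 6·14=84, R6→North 2·8=16, R7→South 4·7=28. Service 593; fixed 102; total 695.
Difference: |646 − 695| = 49.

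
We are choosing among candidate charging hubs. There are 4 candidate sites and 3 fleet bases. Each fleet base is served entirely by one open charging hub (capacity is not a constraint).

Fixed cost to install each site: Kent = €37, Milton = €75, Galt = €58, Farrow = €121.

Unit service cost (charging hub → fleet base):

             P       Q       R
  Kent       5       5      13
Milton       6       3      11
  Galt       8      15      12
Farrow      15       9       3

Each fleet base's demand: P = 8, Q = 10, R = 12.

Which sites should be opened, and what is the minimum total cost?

For any fixed open set, each fleet base goes to its cheapest open site; total = fixed + service.
{Kent}: P→Kent 5·8=40, Q→Kent 5·10=50, R→Kent 13·12=156. Service 246; fixed 37; total 283.
{Kent, Farrow}: P→Kent 5·8=40, Q→Kent 5·10=50, R→Farrow 3·12=36. Service 126; fixed 158; total 284.
{Milton}: P→Milton 6·8=48, Q→Milton 3·10=30, R→Milton 11·12=132. Service 210; fixed 75; total 285.
{Kent, Milton, Galt, Farrow}: service 106 + fixed 291 = 397
No other subset beats 283.

Open Kent only; minimum total cost 283.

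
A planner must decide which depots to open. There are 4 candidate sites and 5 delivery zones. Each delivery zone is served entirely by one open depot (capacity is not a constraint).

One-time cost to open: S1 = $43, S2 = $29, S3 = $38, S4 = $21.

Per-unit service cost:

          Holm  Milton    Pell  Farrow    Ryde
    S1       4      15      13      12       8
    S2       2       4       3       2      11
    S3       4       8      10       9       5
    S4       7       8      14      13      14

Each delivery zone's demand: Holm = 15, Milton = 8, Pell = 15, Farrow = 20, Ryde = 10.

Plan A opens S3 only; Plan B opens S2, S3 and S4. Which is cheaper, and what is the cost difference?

Plan A: {S3}: Holm→S3 4·15=60, Milton→S3 8·8=64, Pell→S3 10·15=150, Farrow→S3 9·20=180, Ryde→S3 5·10=50. Service 504; fixed 38; total 542.
Plan B: {S2, S3, S4}: Holm→S2 2·15=30, Milton→S2 4·8=32, Pell→S2 3·15=45, Farrow→S2 2·20=40, Ryde→S3 5·10=50. Service 197; fixed 88; total 285.
Difference: |542 − 285| = 257.

Plan B is cheaper by 257.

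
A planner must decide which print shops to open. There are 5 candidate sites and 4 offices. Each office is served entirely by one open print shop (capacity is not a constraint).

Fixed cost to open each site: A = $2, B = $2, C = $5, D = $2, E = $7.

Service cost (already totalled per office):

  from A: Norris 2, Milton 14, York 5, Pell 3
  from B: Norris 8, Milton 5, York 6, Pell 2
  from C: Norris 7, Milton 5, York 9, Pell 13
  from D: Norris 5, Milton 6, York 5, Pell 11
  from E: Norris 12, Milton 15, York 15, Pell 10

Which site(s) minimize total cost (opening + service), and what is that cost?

Open A and B; minimum total cost 18.

For any fixed open set, each office goes to its cheapest open site; total = fixed + service.
{A, B}: Norris→A 2, Milton→B 5, York→A 5, Pell→B 2. Service 14; fixed 4; total 18.
{A, B, D}: Norris→A 2, Milton→B 5, York→A 5, Pell→B 2. Service 14; fixed 6; total 20.
{A, D}: service 16 + fixed 4 = 20
{A, B, C, D, E}: service 14 + fixed 18 = 32
No other subset beats 18.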